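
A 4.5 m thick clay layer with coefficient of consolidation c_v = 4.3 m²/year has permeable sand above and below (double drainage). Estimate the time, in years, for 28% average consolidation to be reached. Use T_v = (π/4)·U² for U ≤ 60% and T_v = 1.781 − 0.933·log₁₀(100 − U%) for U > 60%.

Drainage path length: H_d = H/2 = 2.25 m (double drainage).
U ≤ 60%: T_v = (π/4)·U² = (π/4)×0.28² = 0.061575.
t = T_v·H_d²/c_v = 0.061575×2.25²/4.3 = 0.07249 years.

t ≈ 0.0725 years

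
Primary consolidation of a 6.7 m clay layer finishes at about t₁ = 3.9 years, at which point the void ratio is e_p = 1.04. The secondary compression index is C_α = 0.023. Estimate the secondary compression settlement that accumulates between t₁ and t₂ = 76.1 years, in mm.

S_s ≈ 97.5 mm

Secondary compression: S_s = C_α·H/(1+e_p)·log₁₀(t₂/t₁)
S_s = 0.023×6.7/(1+1.04)×log₁₀(76.1/3.9)
    = 0.07554 × 1.29 = 0.09747 m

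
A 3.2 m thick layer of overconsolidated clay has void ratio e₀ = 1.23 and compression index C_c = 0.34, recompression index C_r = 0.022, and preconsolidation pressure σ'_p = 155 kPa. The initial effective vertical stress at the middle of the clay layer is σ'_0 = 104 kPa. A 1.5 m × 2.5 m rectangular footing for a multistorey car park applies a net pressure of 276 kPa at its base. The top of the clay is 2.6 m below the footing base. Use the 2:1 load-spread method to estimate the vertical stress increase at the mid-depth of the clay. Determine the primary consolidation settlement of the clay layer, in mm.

Mid-depth of clay below the footing base: z = 2.6 + 3.2/2 = 4.2 m.
Stress increase at mid-clay by the 2:1 spreading method:
Δσ = qBL/((B+z)(L+z)) = 276×1.5×2.5/((1.5+4.2)(2.5+4.2)) = 27.101 kPa
Final effective stress: σ'_f = 104 + 27.101 = 131.1 kPa.
σ'_f = 131.1 ≤ σ'_p = 155 kPa, so the clay remains overconsolidated and only the recompression index applies:
S_c = C_r·H/(1+e₀)·log₁₀(σ'_f/σ'_0) = 0.022×3.2/2.23×log₁₀(131.1/104)
    = 0.03157 × 0.10057 = 0.003175 m

S_c ≈ 3.17 mm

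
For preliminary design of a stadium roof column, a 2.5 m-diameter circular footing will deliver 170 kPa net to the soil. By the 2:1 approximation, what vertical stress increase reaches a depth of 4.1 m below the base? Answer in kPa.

By the 2:1 method the load spreads at 1 horizontal : 2 vertical, so at depth z the loaded area has grown by z in each plan dimension:
Δσ ≈ qD²/(D+z)² = 170×2.5²/(2.5+4.1)² = 24.392 kPa

Δσ_z ≈ 24.4 kPa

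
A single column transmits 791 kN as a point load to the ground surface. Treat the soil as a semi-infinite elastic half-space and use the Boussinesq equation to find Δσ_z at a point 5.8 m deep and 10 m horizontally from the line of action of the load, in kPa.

Δσ_z ≈ 0.357 kPa

Boussinesq vertical stress below a point load on an elastic half-space:
Δσ_z = 3P/(2πz²) · [1 + (r/z)²]^(−5/2)
r/z = 10/5.8 = 1.7241; [1+(r/z)²]^(−5/2) = 0.031791.
Δσ_z = 3×791/(2π×5.8²) × 0.031791 = 11.227 × 0.031791 = 0.3569 kPa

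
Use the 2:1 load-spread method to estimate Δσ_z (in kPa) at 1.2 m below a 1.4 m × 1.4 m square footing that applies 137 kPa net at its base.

Δσ_z ≈ 39.7 kPa

By the 2:1 method the load spreads at 1 horizontal : 2 vertical, so at depth z the loaded area has grown by z in each plan dimension:
Δσ = qBL/((B+z)(L+z)) = 137×1.4×1.4/((1.4+1.2)(1.4+1.2)) = 39.722 kPa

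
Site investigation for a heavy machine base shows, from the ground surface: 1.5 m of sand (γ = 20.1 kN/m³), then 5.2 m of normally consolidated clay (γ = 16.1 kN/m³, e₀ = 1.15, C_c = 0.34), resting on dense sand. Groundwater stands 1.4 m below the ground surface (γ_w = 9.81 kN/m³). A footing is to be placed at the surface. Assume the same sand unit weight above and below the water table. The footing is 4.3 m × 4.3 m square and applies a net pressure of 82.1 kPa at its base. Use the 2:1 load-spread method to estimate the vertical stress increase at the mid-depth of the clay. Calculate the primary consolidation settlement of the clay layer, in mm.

S_c ≈ 138 mm

Mid-depth of clay below the ground surface: z = 1.5 + 5.2/2 = 4.1 m.
Total vertical stress at mid-clay: σ_v = 20.1×1.5 + 16.1×2.6 = 72.01 kPa.
Pore pressure: u = 9.81×(4.1 − 1.4) = 26.487 kPa.
Initial effective stress: σ'_0 = σ_v − u = 72.01 − 26.487 = 45.523 kPa.
Stress increase at mid-clay by the 2:1 spreading method:
Δσ = qBL/((B+z)(L+z)) = 82.1×4.3×4.3/((4.3+4.1)(4.3+4.1)) = 21.514 kPa
Final effective stress: σ'_f = σ'_0 + Δσ = 45.523 + 21.514 = 67.037 kPa.
Normally consolidated clay, so the full stress increment lies on the virgin compression line:
S_c = C_c·H/(1+e₀)·log₁₀(σ'_f/σ'_0) = 0.34×5.2/(1+1.15)×log₁₀(67.037/45.523)
    = 0.82233 × 0.16808 = 0.1382 m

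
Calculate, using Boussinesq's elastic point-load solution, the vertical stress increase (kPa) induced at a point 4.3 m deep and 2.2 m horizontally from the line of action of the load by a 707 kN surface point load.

Δσ_z ≈ 10.2 kPa

Boussinesq vertical stress below a point load on an elastic half-space:
Δσ_z = 3P/(2πz²) · [1 + (r/z)²]^(−5/2)
r/z = 2.2/4.3 = 0.51163; [1+(r/z)²]^(−5/2) = 0.55918.
Δσ_z = 3×707/(2π×4.3²) × 0.55918 = 18.257 × 0.55918 = 10.21 kPa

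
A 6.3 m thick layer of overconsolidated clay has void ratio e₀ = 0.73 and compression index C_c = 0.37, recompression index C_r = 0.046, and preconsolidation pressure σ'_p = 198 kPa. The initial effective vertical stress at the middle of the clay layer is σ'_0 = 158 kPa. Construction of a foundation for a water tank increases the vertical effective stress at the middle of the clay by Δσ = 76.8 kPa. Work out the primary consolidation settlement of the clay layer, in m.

S_c ≈ 0.116 m

Final effective stress: σ'_f = 158 + 76.8 = 234.8 kPa.
σ'_f = 234.8 > σ'_p = 198 kPa, so the stress path crosses the preconsolidation pressure — recompression up to σ'_p, then virgin compression beyond:
S_c = H/(1+e₀)·[C_r·log₁₀(σ'_p/σ'_0) + C_c·log₁₀(σ'_f/σ'_p)]
    = 6.3/1.73 × [0.046×log₁₀(198/158) + 0.37×log₁₀(234.8/198)]
    = 3.6416 × [0.0045084 + 0.027392] = 0.1162 m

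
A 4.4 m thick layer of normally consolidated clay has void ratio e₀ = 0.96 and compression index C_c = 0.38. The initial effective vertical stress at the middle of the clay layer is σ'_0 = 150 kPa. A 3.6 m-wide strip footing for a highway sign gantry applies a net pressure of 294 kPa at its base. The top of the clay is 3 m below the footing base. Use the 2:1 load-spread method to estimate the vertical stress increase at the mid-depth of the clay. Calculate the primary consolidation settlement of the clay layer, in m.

Mid-depth of clay below the footing base: z = 3 + 4.4/2 = 5.2 m.
Stress increase at mid-clay by the 2:1 spreading method:
Δσ = qB/(B+z) = 294×3.6/(3.6+5.2) = 120.27 kPa
Final effective stress: σ'_f = σ'_0 + Δσ = 150 + 120.27 = 270.27 kPa.
Normally consolidated clay, so the full stress increment lies on the virgin compression line:
S_c = C_c·H/(1+e₀)·log₁₀(σ'_f/σ'_0) = 0.38×4.4/(1+0.96)×log₁₀(270.27/150)
    = 0.85306 × 0.25571 = 0.2181 m

S_c ≈ 0.218 m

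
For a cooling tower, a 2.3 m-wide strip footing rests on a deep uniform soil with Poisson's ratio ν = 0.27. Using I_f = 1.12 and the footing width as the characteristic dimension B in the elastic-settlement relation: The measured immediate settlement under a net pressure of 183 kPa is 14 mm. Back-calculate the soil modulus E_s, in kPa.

S_e = q·B·(1−ν²)/E_s · I_f  ⇒  E_s = q·B·(1−ν²)·I_f / S_e.
E_s = 183 × 2.3 × 0.9271 × 1.12 / 0.014 = 31220 kPa

E_s ≈ 31200 kPa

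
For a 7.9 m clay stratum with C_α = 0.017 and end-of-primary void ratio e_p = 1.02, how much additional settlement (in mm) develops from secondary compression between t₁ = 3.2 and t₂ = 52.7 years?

S_s ≈ 80.9 mm

Secondary compression: S_s = C_α·H/(1+e_p)·log₁₀(t₂/t₁)
S_s = 0.017×7.9/(1+1.02)×log₁₀(52.7/3.2)
    = 0.06649 × 1.217 = 0.08089 m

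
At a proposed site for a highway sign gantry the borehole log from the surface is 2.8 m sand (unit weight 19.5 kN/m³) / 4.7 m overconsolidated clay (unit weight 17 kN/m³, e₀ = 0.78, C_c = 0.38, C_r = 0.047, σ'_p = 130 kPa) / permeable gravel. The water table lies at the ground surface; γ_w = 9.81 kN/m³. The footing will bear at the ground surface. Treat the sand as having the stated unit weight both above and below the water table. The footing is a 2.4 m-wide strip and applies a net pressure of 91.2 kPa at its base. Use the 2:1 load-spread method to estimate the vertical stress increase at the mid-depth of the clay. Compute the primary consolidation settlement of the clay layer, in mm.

S_c ≈ 27.3 mm

Mid-depth of clay below the ground surface: z = 2.8 + 4.7/2 = 5.15 m.
Total vertical stress at mid-clay: σ_v = 19.5×2.8 + 17×2.35 = 94.55 kPa.
Pore pressure: u = 9.81×(5.15 − 0) = 50.522 kPa.
Initial effective stress: σ'_0 = σ_v − u = 94.55 − 50.522 = 44.028 kPa.
Stress increase at mid-clay by the 2:1 spreading method:
Δσ = qB/(B+z) = 91.2×2.4/(2.4+5.15) = 28.991 kPa
Final effective stress: σ'_f = 44.028 + 28.991 = 73.019 kPa.
σ'_f = 73.019 ≤ σ'_p = 130 kPa, so the clay remains overconsolidated and only the recompression index applies:
S_c = C_r·H/(1+e₀)·log₁₀(σ'_f/σ'_0) = 0.047×4.7/1.78×log₁₀(73.019/44.028)
    = 0.1241 × 0.21971 = 0.02727 m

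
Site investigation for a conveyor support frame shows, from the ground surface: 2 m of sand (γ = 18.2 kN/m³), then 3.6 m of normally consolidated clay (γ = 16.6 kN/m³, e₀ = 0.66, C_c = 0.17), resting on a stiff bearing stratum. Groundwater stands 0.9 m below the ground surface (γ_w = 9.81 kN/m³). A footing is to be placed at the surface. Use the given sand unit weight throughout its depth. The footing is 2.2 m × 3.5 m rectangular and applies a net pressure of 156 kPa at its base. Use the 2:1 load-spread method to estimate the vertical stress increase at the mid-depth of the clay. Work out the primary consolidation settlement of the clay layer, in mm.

S_c ≈ 87.3 mm

Mid-depth of clay below the ground surface: z = 2 + 3.6/2 = 3.8 m.
Total vertical stress at mid-clay: σ_v = 18.2×2 + 16.6×1.8 = 66.28 kPa.
Pore pressure: u = 9.81×(3.8 − 0.9) = 28.449 kPa.
Initial effective stress: σ'_0 = σ_v − u = 66.28 − 28.449 = 37.831 kPa.
Stress increase at mid-clay by the 2:1 spreading method:
Δσ = qBL/((B+z)(L+z)) = 156×2.2×3.5/((2.2+3.8)(3.5+3.8)) = 27.425 kPa
Final effective stress: σ'_f = σ'_0 + Δσ = 37.831 + 27.425 = 65.256 kPa.
Normally consolidated clay, so the full stress increment lies on the virgin compression line:
S_c = C_c·H/(1+e₀)·log₁₀(σ'_f/σ'_0) = 0.17×3.6/(1+0.66)×log₁₀(65.256/37.831)
    = 0.36867 × 0.23677 = 0.08729 m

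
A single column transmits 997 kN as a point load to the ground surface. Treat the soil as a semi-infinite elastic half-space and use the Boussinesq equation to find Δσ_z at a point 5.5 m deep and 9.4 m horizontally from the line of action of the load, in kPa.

Boussinesq vertical stress below a point load on an elastic half-space:
Δσ_z = 3P/(2πz²) · [1 + (r/z)²]^(−5/2)
r/z = 9.4/5.5 = 1.7091; [1+(r/z)²]^(−5/2) = 0.032848.
Δσ_z = 3×997/(2π×5.5²) × 0.032848 = 15.737 × 0.032848 = 0.5169 kPa

Δσ_z ≈ 0.517 kPa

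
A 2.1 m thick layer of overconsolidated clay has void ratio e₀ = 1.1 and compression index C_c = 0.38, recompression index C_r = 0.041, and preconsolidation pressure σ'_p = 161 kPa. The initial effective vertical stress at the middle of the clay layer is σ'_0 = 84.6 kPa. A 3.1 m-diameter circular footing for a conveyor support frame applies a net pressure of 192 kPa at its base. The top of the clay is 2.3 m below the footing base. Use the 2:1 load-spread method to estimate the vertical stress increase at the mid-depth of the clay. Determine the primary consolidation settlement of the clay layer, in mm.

Mid-depth of clay below the footing base: z = 2.3 + 2.1/2 = 3.35 m.
Stress increase at mid-clay by the 2:1 spreading method:
Δσ ≈ qD²/(D+z)² = 192×3.1²/(3.1+3.35)² = 44.351 kPa
Final effective stress: σ'_f = 84.6 + 44.351 = 128.95 kPa.
σ'_f = 128.95 ≤ σ'_p = 161 kPa, so the clay remains overconsolidated and only the recompression index applies:
S_c = C_r·H/(1+e₀)·log₁₀(σ'_f/σ'_0) = 0.041×2.1/2.1×log₁₀(128.95/84.6)
    = 0.041 × 0.18305 = 0.007505 m

S_c ≈ 7.51 mm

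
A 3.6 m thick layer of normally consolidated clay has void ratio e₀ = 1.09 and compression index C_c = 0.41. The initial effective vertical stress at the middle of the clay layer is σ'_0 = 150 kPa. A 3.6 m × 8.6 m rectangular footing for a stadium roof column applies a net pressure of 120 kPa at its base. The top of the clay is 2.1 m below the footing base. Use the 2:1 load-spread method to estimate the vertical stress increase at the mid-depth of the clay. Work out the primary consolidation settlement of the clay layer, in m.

S_c ≈ 0.0719 m

Mid-depth of clay below the footing base: z = 2.1 + 3.6/2 = 3.9 m.
Stress increase at mid-clay by the 2:1 spreading method:
Δσ = qBL/((B+z)(L+z)) = 120×3.6×8.6/((3.6+3.9)(8.6+3.9)) = 39.629 kPa
Final effective stress: σ'_f = σ'_0 + Δσ = 150 + 39.629 = 189.63 kPa.
Normally consolidated clay, so the full stress increment lies on the virgin compression line:
S_c = C_c·H/(1+e₀)·log₁₀(σ'_f/σ'_0) = 0.41×3.6/(1+1.09)×log₁₀(189.63/150)
    = 0.70622 × 0.10182 = 0.07191 m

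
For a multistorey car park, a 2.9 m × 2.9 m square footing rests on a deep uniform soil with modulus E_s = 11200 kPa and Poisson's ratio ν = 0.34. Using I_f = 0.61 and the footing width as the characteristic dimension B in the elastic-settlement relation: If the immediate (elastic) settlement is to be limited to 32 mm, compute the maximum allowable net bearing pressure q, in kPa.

S_e = q·B·(1−ν²)/E_s · I_f  ⇒  q = S_e·E_s / (B·(1−ν²)·I_f).
q = 0.032 × 11200 / (2.9 × 0.8844 × 0.61) = 229.1 kPa

q ≈ 229 kPa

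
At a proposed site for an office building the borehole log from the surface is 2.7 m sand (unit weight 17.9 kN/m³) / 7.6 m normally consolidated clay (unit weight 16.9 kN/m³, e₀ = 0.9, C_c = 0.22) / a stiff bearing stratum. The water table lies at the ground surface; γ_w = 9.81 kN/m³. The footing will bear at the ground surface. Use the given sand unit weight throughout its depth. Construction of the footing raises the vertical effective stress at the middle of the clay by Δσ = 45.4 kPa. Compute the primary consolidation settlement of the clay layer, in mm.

S_c ≈ 251 mm

Mid-depth of clay below the ground surface: z = 2.7 + 7.6/2 = 6.5 m.
Total vertical stress at mid-clay: σ_v = 17.9×2.7 + 16.9×3.8 = 112.55 kPa.
Pore pressure: u = 9.81×(6.5 − 0) = 63.765 kPa.
Initial effective stress: σ'_0 = σ_v − u = 112.55 − 63.765 = 48.785 kPa.
Final effective stress: σ'_f = σ'_0 + Δσ = 48.785 + 45.4 = 94.185 kPa.
Normally consolidated clay, so the full stress increment lies on the virgin compression line:
S_c = C_c·H/(1+e₀)·log₁₀(σ'_f/σ'_0) = 0.22×7.6/(1+0.9)×log₁₀(94.185/48.785)
    = 0.88 × 0.2857 = 0.2514 m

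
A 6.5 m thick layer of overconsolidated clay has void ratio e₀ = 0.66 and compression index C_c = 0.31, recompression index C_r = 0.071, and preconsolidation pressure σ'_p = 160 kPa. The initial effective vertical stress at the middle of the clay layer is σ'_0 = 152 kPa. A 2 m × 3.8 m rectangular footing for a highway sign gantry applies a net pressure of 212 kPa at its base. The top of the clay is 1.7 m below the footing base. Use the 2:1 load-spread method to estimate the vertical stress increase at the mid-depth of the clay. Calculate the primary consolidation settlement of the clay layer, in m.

Mid-depth of clay below the footing base: z = 1.7 + 6.5/2 = 4.95 m.
Stress increase at mid-clay by the 2:1 spreading method:
Δσ = qBL/((B+z)(L+z)) = 212×2×3.8/((2+4.95)(3.8+4.95)) = 26.495 kPa
Final effective stress: σ'_f = 152 + 26.495 = 178.5 kPa.
σ'_f = 178.5 > σ'_p = 160 kPa, so the stress path crosses the preconsolidation pressure — recompression up to σ'_p, then virgin compression beyond:
S_c = H/(1+e₀)·[C_r·log₁₀(σ'_p/σ'_0) + C_c·log₁₀(σ'_f/σ'_p)]
    = 6.5/1.66 × [0.071×log₁₀(160/152) + 0.31×log₁₀(178.5/160)]
    = 3.9157 × [0.0015816 + 0.014731] = 0.06388 m

S_c ≈ 0.0639 m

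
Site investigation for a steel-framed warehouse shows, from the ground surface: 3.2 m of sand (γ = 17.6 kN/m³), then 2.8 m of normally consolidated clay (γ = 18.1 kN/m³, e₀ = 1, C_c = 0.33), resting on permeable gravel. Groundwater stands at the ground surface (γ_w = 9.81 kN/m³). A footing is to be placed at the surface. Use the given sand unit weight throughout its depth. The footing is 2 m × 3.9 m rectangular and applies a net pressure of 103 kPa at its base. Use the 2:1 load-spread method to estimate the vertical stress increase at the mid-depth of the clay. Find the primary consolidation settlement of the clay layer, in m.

Mid-depth of clay below the ground surface: z = 3.2 + 2.8/2 = 4.6 m.
Total vertical stress at mid-clay: σ_v = 17.6×3.2 + 18.1×1.4 = 81.66 kPa.
Pore pressure: u = 9.81×(4.6 − 0) = 45.126 kPa.
Initial effective stress: σ'_0 = σ_v − u = 81.66 − 45.126 = 36.534 kPa.
Stress increase at mid-clay by the 2:1 spreading method:
Δσ = qBL/((B+z)(L+z)) = 103×2×3.9/((2+4.6)(3.9+4.6)) = 14.321 kPa
Final effective stress: σ'_f = σ'_0 + Δσ = 36.534 + 14.321 = 50.855 kPa.
Normally consolidated clay, so the full stress increment lies on the virgin compression line:
S_c = C_c·H/(1+e₀)·log₁₀(σ'_f/σ'_0) = 0.33×2.8/(1+1)×log₁₀(50.855/36.534)
    = 0.462 × 0.14364 = 0.06636 m

S_c ≈ 0.0664 m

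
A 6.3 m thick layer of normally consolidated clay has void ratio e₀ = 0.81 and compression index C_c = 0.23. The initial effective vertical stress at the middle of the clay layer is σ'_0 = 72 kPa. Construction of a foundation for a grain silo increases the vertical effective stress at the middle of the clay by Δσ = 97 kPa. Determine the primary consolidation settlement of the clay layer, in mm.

S_c ≈ 297 mm

Final effective stress: σ'_f = σ'_0 + Δσ = 72 + 97 = 169 kPa.
Normally consolidated clay, so the full stress increment lies on the virgin compression line:
S_c = C_c·H/(1+e₀)·log₁₀(σ'_f/σ'_0) = 0.23×6.3/(1+0.81)×log₁₀(169/72)
    = 0.80055 × 0.37055 = 0.2966 m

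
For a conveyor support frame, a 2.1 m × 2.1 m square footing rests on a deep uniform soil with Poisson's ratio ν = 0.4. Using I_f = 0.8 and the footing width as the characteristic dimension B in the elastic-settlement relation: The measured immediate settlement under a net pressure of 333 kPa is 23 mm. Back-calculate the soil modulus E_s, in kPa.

S_e = q·B·(1−ν²)/E_s · I_f  ⇒  E_s = q·B·(1−ν²)·I_f / S_e.
E_s = 333 × 2.1 × 0.84 × 0.8 / 0.023 = 20430 kPa

E_s ≈ 20400 kPa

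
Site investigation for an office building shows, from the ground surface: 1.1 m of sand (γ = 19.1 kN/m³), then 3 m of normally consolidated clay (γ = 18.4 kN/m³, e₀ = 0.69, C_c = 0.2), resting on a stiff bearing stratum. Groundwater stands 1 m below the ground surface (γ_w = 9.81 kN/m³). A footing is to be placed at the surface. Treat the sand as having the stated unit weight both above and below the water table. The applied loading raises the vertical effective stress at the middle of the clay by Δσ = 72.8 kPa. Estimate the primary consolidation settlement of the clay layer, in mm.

Mid-depth of clay below the ground surface: z = 1.1 + 3/2 = 2.6 m.
Total vertical stress at mid-clay: σ_v = 19.1×1.1 + 18.4×1.5 = 48.61 kPa.
Pore pressure: u = 9.81×(2.6 − 1) = 15.696 kPa.
Initial effective stress: σ'_0 = σ_v − u = 48.61 − 15.696 = 32.914 kPa.
Final effective stress: σ'_f = σ'_0 + Δσ = 32.914 + 72.8 = 105.71 kPa.
Normally consolidated clay, so the full stress increment lies on the virgin compression line:
S_c = C_c·H/(1+e₀)·log₁₀(σ'_f/σ'_0) = 0.2×3/(1+0.69)×log₁₀(105.71/32.914)
    = 0.35503 × 0.50674 = 0.1799 m

S_c ≈ 180 mm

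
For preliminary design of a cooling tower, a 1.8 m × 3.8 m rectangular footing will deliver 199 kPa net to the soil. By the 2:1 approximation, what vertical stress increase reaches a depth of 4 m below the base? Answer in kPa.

By the 2:1 method the load spreads at 1 horizontal : 2 vertical, so at depth z the loaded area has grown by z in each plan dimension:
Δσ = qBL/((B+z)(L+z)) = 199×1.8×3.8/((1.8+4)(3.8+4)) = 30.088 kPa

Δσ_z ≈ 30.1 kPa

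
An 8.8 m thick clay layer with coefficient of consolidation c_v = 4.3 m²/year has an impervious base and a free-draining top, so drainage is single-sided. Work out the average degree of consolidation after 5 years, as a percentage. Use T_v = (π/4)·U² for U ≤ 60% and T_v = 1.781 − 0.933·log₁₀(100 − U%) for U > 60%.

Drainage path length: H_d = H = 8.8 m (single drainage).
T_v = c_v·t/H_d² = 4.3×5/8.8² = 0.27763.
T_v = 0.27763 corresponds to the U ≤ 60% branch:
U = √(4T_v/π) = 0.5945

U ≈ 59.5 %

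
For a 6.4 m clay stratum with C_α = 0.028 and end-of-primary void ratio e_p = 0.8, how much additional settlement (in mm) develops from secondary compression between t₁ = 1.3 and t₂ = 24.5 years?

S_s ≈ 127 mm

Secondary compression: S_s = C_α·H/(1+e_p)·log₁₀(t₂/t₁)
S_s = 0.028×6.4/(1+0.8)×log₁₀(24.5/1.3)
    = 0.09956 × 1.275 = 0.127 m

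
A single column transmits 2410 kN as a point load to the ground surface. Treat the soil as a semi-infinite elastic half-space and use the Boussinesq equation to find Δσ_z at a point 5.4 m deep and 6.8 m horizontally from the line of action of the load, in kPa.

Δσ_z ≈ 3.67 kPa

Boussinesq vertical stress below a point load on an elastic half-space:
Δσ_z = 3P/(2πz²) · [1 + (r/z)²]^(−5/2)
r/z = 6.8/5.4 = 1.2593; [1+(r/z)²]^(−5/2) = 0.093012.
Δσ_z = 3×2410/(2π×5.4²) × 0.093012 = 39.461 × 0.093012 = 3.67 kPa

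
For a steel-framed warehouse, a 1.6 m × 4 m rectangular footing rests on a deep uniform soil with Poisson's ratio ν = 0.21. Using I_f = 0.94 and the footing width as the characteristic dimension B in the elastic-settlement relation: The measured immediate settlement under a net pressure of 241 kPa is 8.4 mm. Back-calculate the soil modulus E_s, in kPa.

S_e = q·B·(1−ν²)/E_s · I_f  ⇒  E_s = q·B·(1−ν²)·I_f / S_e.
E_s = 241 × 1.6 × 0.9559 × 0.94 / 0.0084 = 41250 kPa

E_s ≈ 41200 kPa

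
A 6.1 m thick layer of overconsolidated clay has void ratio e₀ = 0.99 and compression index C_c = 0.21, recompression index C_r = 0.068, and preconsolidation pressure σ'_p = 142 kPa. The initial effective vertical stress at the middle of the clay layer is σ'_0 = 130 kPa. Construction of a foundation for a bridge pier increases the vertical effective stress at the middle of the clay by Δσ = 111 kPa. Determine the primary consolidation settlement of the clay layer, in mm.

S_c ≈ 156 mm

Final effective stress: σ'_f = 130 + 111 = 241 kPa.
σ'_f = 241 > σ'_p = 142 kPa, so the stress path crosses the preconsolidation pressure — recompression up to σ'_p, then virgin compression beyond:
S_c = H/(1+e₀)·[C_r·log₁₀(σ'_p/σ'_0) + C_c·log₁₀(σ'_f/σ'_p)]
    = 6.1/1.99 × [0.068×log₁₀(142/130) + 0.21×log₁₀(241/142)]
    = 3.0653 × [0.0026075 + 0.048243] = 0.1559 m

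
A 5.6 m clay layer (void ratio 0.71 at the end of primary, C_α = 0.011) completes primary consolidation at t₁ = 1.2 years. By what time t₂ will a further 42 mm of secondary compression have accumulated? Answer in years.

t₂ ≈ 17.6 years

S_s = C_α·H/(1+e_p)·log₁₀(t₂/t₁) ⇒ log₁₀(t₂/t₁) = S_s·(1+e_p)/(C_α·H).
log₁₀(t₂/t₁) = 0.042 × (1+0.71) / (0.011×5.6) = 1.166
t₂ = t₁ × 10^1.166 = 1.2 × 14.65 = 17.58 years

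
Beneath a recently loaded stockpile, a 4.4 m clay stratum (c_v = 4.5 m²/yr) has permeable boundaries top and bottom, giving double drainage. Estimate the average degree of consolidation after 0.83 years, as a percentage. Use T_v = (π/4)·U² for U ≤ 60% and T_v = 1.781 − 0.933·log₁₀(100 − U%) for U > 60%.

U ≈ 87.9 %

Drainage path length: H_d = H/2 = 2.2 m (double drainage).
T_v = c_v·t/H_d² = 4.5×0.83/2.2² = 0.77169.
T_v = 0.77169 corresponds to the U > 60% branch:
U = 1 − 10^((1.781 − T_v)/0.933)/100 = 0.8793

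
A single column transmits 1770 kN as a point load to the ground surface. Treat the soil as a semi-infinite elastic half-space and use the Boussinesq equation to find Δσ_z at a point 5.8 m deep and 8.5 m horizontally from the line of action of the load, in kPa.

Boussinesq vertical stress below a point load on an elastic half-space:
Δσ_z = 3P/(2πz²) · [1 + (r/z)²]^(−5/2)
r/z = 8.5/5.8 = 1.4655; [1+(r/z)²]^(−5/2) = 0.056886.
Δσ_z = 3×1770/(2π×5.8²) × 0.056886 = 25.122 × 0.056886 = 1.429 kPa

Δσ_z ≈ 1.43 kPa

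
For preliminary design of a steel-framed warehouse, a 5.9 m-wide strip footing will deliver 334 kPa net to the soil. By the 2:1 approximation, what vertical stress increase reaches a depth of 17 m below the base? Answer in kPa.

By the 2:1 method the load spreads at 1 horizontal : 2 vertical, so at depth z the loaded area has grown by z in each plan dimension:
Δσ = qB/(B+z) = 334×5.9/(5.9+17) = 86.052 kPa

Δσ_z ≈ 86.1 kPa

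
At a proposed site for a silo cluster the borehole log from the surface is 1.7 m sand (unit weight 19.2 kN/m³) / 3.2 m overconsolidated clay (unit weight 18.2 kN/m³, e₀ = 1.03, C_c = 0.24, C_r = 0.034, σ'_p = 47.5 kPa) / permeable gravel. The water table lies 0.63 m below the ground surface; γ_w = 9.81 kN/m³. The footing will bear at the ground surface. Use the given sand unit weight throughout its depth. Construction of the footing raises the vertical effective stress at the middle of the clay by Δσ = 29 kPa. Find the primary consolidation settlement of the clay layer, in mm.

Mid-depth of clay below the ground surface: z = 1.7 + 3.2/2 = 3.3 m.
Total vertical stress at mid-clay: σ_v = 19.2×1.7 + 18.2×1.6 = 61.76 kPa.
Pore pressure: u = 9.81×(3.3 − 0.63) = 26.193 kPa.
Initial effective stress: σ'_0 = σ_v − u = 61.76 − 26.193 = 35.567 kPa.
Final effective stress: σ'_f = 35.567 + 29 = 64.567 kPa.
σ'_f = 64.567 > σ'_p = 47.5 kPa, so the stress path crosses the preconsolidation pressure — recompression up to σ'_p, then virgin compression beyond:
S_c = H/(1+e₀)·[C_r·log₁₀(σ'_p/σ'_0) + C_c·log₁₀(σ'_f/σ'_p)]
    = 3.2/2.03 × [0.034×log₁₀(47.5/35.567) + 0.24×log₁₀(64.567/47.5)]
    = 1.5764 × [0.004272 + 0.031996] = 0.05717 m

S_c ≈ 57.2 mm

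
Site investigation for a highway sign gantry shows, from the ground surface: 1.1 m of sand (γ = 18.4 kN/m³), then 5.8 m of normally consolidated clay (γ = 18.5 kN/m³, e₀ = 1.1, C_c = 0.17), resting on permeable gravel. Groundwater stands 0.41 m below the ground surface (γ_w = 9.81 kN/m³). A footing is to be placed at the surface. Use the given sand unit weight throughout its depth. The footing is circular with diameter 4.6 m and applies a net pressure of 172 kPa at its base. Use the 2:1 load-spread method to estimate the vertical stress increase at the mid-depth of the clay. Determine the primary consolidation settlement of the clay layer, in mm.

Mid-depth of clay below the ground surface: z = 1.1 + 5.8/2 = 4 m.
Total vertical stress at mid-clay: σ_v = 18.4×1.1 + 18.5×2.9 = 73.89 kPa.
Pore pressure: u = 9.81×(4 − 0.41) = 35.218 kPa.
Initial effective stress: σ'_0 = σ_v − u = 73.89 − 35.218 = 38.672 kPa.
Stress increase at mid-clay by the 2:1 spreading method:
Δσ ≈ qD²/(D+z)² = 172×4.6²/(4.6+4)² = 49.209 kPa
Final effective stress: σ'_f = σ'_0 + Δσ = 38.672 + 49.209 = 87.881 kPa.
Normally consolidated clay, so the full stress increment lies on the virgin compression line:
S_c = C_c·H/(1+e₀)·log₁₀(σ'_f/σ'_0) = 0.17×5.8/(1+1.1)×log₁₀(87.881/38.672)
    = 0.46952 × 0.3565 = 0.1674 m

S_c ≈ 167 mm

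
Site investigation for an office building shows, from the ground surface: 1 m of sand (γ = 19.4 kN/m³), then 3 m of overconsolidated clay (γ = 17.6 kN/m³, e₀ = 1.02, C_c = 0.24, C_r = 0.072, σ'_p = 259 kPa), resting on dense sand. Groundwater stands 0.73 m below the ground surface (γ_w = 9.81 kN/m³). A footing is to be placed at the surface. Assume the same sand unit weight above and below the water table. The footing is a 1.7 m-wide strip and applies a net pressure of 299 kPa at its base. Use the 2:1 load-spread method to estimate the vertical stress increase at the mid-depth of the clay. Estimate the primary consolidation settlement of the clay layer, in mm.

S_c ≈ 77.1 mm

Mid-depth of clay below the ground surface: z = 1 + 3/2 = 2.5 m.
Total vertical stress at mid-clay: σ_v = 19.4×1 + 17.6×1.5 = 45.8 kPa.
Pore pressure: u = 9.81×(2.5 − 0.73) = 17.364 kPa.
Initial effective stress: σ'_0 = σ_v − u = 45.8 − 17.364 = 28.436 kPa.
Stress increase at mid-clay by the 2:1 spreading method:
Δσ = qB/(B+z) = 299×1.7/(1.7+2.5) = 121.02 kPa
Final effective stress: σ'_f = 28.436 + 121.02 = 149.46 kPa.
σ'_f = 149.46 ≤ σ'_p = 259 kPa, so the clay remains overconsolidated and only the recompression index applies:
S_c = C_r·H/(1+e₀)·log₁₀(σ'_f/σ'_0) = 0.072×3/2.02×log₁₀(149.46/28.436)
    = 0.10693 × 0.72066 = 0.07706 m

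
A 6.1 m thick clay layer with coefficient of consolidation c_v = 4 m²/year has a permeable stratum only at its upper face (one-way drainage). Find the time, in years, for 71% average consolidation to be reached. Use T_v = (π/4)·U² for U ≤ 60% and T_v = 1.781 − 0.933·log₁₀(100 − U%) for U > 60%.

t ≈ 3.88 years

Drainage path length: H_d = H = 6.1 m (single drainage).
U > 60%: T_v = 1.781 − 0.933·log₁₀(100 − 71) = 0.41658.
t = T_v·H_d²/c_v = 0.41658×6.1²/4 = 3.875 years.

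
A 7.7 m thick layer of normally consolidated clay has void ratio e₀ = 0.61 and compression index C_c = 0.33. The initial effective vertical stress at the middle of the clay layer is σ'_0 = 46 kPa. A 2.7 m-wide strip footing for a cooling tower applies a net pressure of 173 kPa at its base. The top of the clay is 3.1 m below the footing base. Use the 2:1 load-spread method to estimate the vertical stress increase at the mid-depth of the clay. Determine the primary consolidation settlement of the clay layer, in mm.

Mid-depth of clay below the footing base: z = 3.1 + 7.7/2 = 6.95 m.
Stress increase at mid-clay by the 2:1 spreading method:
Δσ = qB/(B+z) = 173×2.7/(2.7+6.95) = 48.404 kPa
Final effective stress: σ'_f = σ'_0 + Δσ = 46 + 48.404 = 94.404 kPa.
Normally consolidated clay, so the full stress increment lies on the virgin compression line:
S_c = C_c·H/(1+e₀)·log₁₀(σ'_f/σ'_0) = 0.33×7.7/(1+0.61)×log₁₀(94.404/46)
    = 1.5783 × 0.31223 = 0.4928 m

S_c ≈ 493 mm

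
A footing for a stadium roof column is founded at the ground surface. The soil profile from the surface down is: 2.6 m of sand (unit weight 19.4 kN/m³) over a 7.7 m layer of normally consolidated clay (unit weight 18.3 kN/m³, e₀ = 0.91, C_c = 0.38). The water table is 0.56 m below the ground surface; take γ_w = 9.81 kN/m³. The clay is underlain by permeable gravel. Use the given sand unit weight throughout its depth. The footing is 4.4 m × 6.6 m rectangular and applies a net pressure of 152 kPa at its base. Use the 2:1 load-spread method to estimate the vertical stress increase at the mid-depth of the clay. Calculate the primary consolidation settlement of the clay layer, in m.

S_c ≈ 0.267 m

Mid-depth of clay below the ground surface: z = 2.6 + 7.7/2 = 6.45 m.
Total vertical stress at mid-clay: σ_v = 19.4×2.6 + 18.3×3.85 = 120.89 kPa.
Pore pressure: u = 9.81×(6.45 − 0.56) = 57.781 kPa.
Initial effective stress: σ'_0 = σ_v − u = 120.89 − 57.781 = 63.109 kPa.
Stress increase at mid-clay by the 2:1 spreading method:
Δσ = qBL/((B+z)(L+z)) = 152×4.4×6.6/((4.4+6.45)(6.6+6.45)) = 31.175 kPa
Final effective stress: σ'_f = σ'_0 + Δσ = 63.109 + 31.175 = 94.284 kPa.
Normally consolidated clay, so the full stress increment lies on the virgin compression line:
S_c = C_c·H/(1+e₀)·log₁₀(σ'_f/σ'_0) = 0.38×7.7/(1+0.91)×log₁₀(94.284/63.109)
    = 1.5319 × 0.17435 = 0.2671 m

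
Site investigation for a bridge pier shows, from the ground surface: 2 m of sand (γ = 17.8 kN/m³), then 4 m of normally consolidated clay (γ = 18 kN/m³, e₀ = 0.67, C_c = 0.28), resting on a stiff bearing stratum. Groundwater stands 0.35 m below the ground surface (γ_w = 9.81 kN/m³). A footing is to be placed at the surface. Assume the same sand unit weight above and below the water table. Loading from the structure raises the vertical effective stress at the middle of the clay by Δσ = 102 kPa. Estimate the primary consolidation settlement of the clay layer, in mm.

Mid-depth of clay below the ground surface: z = 2 + 4/2 = 4 m.
Total vertical stress at mid-clay: σ_v = 17.8×2 + 18×2 = 71.6 kPa.
Pore pressure: u = 9.81×(4 − 0.35) = 35.806 kPa.
Initial effective stress: σ'_0 = σ_v − u = 71.6 − 35.806 = 35.794 kPa.
Final effective stress: σ'_f = σ'_0 + Δσ = 35.794 + 102 = 137.79 kPa.
Normally consolidated clay, so the full stress increment lies on the virgin compression line:
S_c = C_c·H/(1+e₀)·log₁₀(σ'_f/σ'_0) = 0.28×4/(1+0.67)×log₁₀(137.79/35.794)
    = 0.67066 × 0.58541 = 0.3926 m

S_c ≈ 393 mm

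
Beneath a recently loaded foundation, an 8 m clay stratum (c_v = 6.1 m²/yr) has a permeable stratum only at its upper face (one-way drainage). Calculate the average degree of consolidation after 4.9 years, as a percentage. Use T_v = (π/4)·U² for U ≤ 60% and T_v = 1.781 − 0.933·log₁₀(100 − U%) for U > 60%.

U ≈ 74.4 %

Drainage path length: H_d = H = 8 m (single drainage).
T_v = c_v·t/H_d² = 6.1×4.9/8² = 0.46703.
T_v = 0.46703 corresponds to the U > 60% branch:
U = 1 − 10^((1.781 − T_v)/0.933)/100 = 0.7439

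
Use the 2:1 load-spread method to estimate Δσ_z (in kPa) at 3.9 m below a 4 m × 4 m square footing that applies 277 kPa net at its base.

Δσ_z ≈ 71 kPa

By the 2:1 method the load spreads at 1 horizontal : 2 vertical, so at depth z the loaded area has grown by z in each plan dimension:
Δσ = qBL/((B+z)(L+z)) = 277×4×4/((4+3.9)(4+3.9)) = 71.014 kPa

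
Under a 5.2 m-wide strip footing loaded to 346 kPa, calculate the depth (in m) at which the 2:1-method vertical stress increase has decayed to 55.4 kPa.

2:1 spreading — at depth z the loaded area has grown by z in each plan dimension:
qB/(B+z) = Δσ_z ⇒ z = qB/Δσ_z − B = 346×5.2/55.4 − 5.2 = 27.28 m

z ≈ 27.3 m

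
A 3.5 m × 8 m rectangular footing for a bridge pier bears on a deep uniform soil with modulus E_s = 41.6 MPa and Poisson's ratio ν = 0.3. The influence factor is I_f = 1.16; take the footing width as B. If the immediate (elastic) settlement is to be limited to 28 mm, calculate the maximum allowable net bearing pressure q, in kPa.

q ≈ 315 kPa

E_s = 41.6 MPa = 41600 kPa.
S_e = q·B·(1−ν²)/E_s · I_f  ⇒  q = S_e·E_s / (B·(1−ν²)·I_f).
q = 0.028 × 41600 / (3.5 × 0.91 × 1.16) = 315.3 kPa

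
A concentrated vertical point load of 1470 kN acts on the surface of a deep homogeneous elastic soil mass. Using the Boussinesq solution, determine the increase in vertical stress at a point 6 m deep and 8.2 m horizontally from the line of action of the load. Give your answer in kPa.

Boussinesq vertical stress below a point load on an elastic half-space:
Δσ_z = 3P/(2πz²) · [1 + (r/z)²]^(−5/2)
r/z = 8.2/6 = 1.3667; [1+(r/z)²]^(−5/2) = 0.071802.
Δσ_z = 3×1470/(2π×6²) × 0.071802 = 19.496 × 0.071802 = 1.4 kPa

Δσ_z ≈ 1.4 kPa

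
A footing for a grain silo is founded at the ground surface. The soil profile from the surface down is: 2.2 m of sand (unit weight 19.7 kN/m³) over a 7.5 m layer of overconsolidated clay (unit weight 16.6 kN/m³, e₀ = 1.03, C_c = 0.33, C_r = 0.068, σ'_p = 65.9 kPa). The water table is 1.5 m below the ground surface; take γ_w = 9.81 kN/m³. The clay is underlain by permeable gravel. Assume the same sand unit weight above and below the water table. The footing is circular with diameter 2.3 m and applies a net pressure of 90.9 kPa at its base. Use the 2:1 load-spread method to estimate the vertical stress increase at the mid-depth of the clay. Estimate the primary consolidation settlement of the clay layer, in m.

Mid-depth of clay below the ground surface: z = 2.2 + 7.5/2 = 5.95 m.
Total vertical stress at mid-clay: σ_v = 19.7×2.2 + 16.6×3.75 = 105.59 kPa.
Pore pressure: u = 9.81×(5.95 − 1.5) = 43.655 kPa.
Initial effective stress: σ'_0 = σ_v − u = 105.59 − 43.655 = 61.935 kPa.
Stress increase at mid-clay by the 2:1 spreading method:
Δσ ≈ qD²/(D+z)² = 90.9×2.3²/(2.3+5.95)² = 7.065 kPa
Final effective stress: σ'_f = 61.935 + 7.065 = 69 kPa.
σ'_f = 69 > σ'_p = 65.9 kPa, so the stress path crosses the preconsolidation pressure — recompression up to σ'_p, then virgin compression beyond:
S_c = H/(1+e₀)·[C_r·log₁₀(σ'_p/σ'_0) + C_c·log₁₀(σ'_f/σ'_p)]
    = 7.5/2.03 × [0.068×log₁₀(65.9/61.935) + 0.33×log₁₀(69/65.9)]
    = 3.6946 × [0.0018326 + 0.006588] = 0.03111 m

S_c ≈ 0.0311 m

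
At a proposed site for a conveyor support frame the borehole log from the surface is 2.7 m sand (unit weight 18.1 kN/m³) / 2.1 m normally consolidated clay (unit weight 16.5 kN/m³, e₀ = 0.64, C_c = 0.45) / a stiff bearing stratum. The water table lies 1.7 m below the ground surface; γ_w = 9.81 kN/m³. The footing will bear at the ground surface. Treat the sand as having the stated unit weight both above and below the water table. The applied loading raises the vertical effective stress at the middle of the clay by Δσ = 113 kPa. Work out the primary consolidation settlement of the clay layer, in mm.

S_c ≈ 310 mm

Mid-depth of clay below the ground surface: z = 2.7 + 2.1/2 = 3.75 m.
Total vertical stress at mid-clay: σ_v = 18.1×2.7 + 16.5×1.05 = 66.195 kPa.
Pore pressure: u = 9.81×(3.75 − 1.7) = 20.11 kPa.
Initial effective stress: σ'_0 = σ_v − u = 66.195 − 20.11 = 46.085 kPa.
Final effective stress: σ'_f = σ'_0 + Δσ = 46.085 + 113 = 159.09 kPa.
Normally consolidated clay, so the full stress increment lies on the virgin compression line:
S_c = C_c·H/(1+e₀)·log₁₀(σ'_f/σ'_0) = 0.45×2.1/(1+0.64)×log₁₀(159.09/46.085)
    = 0.57622 × 0.53808 = 0.3101 m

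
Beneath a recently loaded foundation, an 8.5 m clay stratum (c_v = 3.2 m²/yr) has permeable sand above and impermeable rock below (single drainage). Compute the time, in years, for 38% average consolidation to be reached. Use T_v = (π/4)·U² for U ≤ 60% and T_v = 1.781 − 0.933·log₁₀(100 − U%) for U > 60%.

t ≈ 2.56 years

Drainage path length: H_d = H = 8.5 m (single drainage).
U ≤ 60%: T_v = (π/4)·U² = (π/4)×0.38² = 0.11341.
t = T_v·H_d²/c_v = 0.11341×8.5²/3.2 = 2.561 years.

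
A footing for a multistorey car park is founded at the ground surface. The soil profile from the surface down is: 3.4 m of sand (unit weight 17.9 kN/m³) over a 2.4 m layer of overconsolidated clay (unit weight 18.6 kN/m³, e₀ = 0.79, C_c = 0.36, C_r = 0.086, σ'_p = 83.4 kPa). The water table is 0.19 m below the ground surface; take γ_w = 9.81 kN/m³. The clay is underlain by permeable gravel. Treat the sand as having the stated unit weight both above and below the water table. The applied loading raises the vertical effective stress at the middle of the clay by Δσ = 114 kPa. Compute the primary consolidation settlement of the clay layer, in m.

S_c ≈ 0.165 m

Mid-depth of clay below the ground surface: z = 3.4 + 2.4/2 = 4.6 m.
Total vertical stress at mid-clay: σ_v = 17.9×3.4 + 18.6×1.2 = 83.18 kPa.
Pore pressure: u = 9.81×(4.6 − 0.19) = 43.262 kPa.
Initial effective stress: σ'_0 = σ_v − u = 83.18 − 43.262 = 39.918 kPa.
Final effective stress: σ'_f = 39.918 + 114 = 153.92 kPa.
σ'_f = 153.92 > σ'_p = 83.4 kPa, so the stress path crosses the preconsolidation pressure — recompression up to σ'_p, then virgin compression beyond:
S_c = H/(1+e₀)·[C_r·log₁₀(σ'_p/σ'_0) + C_c·log₁₀(σ'_f/σ'_p)]
    = 2.4/1.79 × [0.086×log₁₀(83.4/39.918) + 0.36×log₁₀(153.92/83.4)]
    = 1.3408 × [0.02752 + 0.095806] = 0.1654 m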